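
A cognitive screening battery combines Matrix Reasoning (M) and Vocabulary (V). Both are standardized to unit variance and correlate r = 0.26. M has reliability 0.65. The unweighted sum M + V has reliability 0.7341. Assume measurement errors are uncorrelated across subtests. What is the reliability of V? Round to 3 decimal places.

Var(M+V) = 2 + 2·0.26 = 2.520.
True-score variance = ρ_M + ρ_V + 2·0.26, so 0.7341 = (0.65 + ρ_V + 0.52) / 2.520.
ρ_V = 0.7341·2.520 − 0.65 − 0.52 = 0.680.

0.680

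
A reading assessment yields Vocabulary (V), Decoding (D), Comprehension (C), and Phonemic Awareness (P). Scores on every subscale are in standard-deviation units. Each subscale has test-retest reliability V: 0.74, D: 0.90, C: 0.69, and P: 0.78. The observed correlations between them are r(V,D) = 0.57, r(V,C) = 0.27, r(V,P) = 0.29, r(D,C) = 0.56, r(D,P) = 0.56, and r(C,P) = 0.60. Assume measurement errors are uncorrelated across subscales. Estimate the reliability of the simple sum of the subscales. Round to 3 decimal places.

Var(V+D+C+P) = 4 + 2·[0.57 + 0.27 + 0.29 + 0.56 + 0.56 + 0.60] = 4 + 5.7 = 9.7.
Because errors are independent across components, Cov(Tᵢ,Tⱼ) = Cov(Xᵢ,Xⱼ); the off-diagonal part of the true-score variance is the same as above.
True-score variance = [0.74 + 0.90 + 0.69 + 0.78] + 5.7 = 3.11 + 5.7 = 8.81.
Reliability = 8.81 / 9.7 = 0.908.

0.908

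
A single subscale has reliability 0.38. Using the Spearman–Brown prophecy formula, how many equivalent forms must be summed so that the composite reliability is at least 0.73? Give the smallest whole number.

5

k ≥ ρ*(1−ρ₁)/(ρ₁(1−ρ*)) = 0.73·0.62 / (0.38·0.27) = 4.411.
Smallest integer k = 5.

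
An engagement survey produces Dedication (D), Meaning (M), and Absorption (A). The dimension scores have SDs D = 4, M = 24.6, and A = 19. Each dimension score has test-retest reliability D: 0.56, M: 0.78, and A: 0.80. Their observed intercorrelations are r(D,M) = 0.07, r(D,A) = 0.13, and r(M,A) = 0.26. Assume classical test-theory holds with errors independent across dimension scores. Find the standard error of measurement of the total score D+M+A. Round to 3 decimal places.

Var(total) = 982.16 + 276.584 = 1258.74.
True-score variance = 769.785 + 276.584 = 1046.37, so reliability = 0.8313.
Error variance = 1258.74 − 1046.37 = 212.375; SEM = √212.375 = 14.573.

14.573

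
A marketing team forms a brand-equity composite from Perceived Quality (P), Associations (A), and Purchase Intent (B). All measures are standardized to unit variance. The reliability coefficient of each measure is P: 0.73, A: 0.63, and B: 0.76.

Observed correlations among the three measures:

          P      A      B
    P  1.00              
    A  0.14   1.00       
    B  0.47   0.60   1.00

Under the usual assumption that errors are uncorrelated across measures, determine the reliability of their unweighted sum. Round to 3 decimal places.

0.838

Var(P+A+B) = 3 + 2·[0.14 + 0.47 + 0.60] = 3 + 2.42 = 5.42.
With uncorrelated errors the cross-covariances are all true-score covariance, so they carry over unchanged; only the diagonal terms shrink to ρᵢσᵢ².
True-score variance = [0.73 + 0.63 + 0.76] + 2.42 = 2.12 + 2.42 = 4.54.
Reliability = 4.54 / 5.42 = 0.838.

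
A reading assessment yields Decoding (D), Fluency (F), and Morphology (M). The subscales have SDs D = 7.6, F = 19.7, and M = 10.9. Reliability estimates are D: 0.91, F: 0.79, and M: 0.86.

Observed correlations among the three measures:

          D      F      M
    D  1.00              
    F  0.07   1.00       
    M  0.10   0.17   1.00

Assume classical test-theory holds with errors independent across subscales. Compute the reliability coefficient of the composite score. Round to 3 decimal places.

Var(D+F+M) = 7.6² + 19.7² + 10.9² + 2·[7.6·19.7·0.07 + 7.6·10.9·0.10 + 19.7·10.9·0.17] = 564.66 + 110.537 = 675.197.
With uncorrelated errors the cross-covariances are all true-score covariance, so they carry over unchanged; only the diagonal terms shrink to ρᵢσᵢ².
True-score variance = [7.6²·0.91 + 19.7²·0.79 + 10.9²·0.86] + 110.537 = 461.329 + 110.537 = 571.866.
Reliability = 571.866 / 675.197 = 0.847.

0.847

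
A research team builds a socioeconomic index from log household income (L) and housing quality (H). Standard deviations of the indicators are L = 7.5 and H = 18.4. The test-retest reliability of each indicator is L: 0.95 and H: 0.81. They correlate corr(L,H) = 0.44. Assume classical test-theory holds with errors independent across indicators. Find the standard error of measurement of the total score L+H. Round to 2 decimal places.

8.19

Var(total) = 394.81 + 121.44 = 516.25.
True-score variance = 327.671 + 121.44 = 449.111, so reliability = 0.8699.
Error variance = 516.25 − 449.111 = 67.1389; SEM = √67.1389 = 8.19.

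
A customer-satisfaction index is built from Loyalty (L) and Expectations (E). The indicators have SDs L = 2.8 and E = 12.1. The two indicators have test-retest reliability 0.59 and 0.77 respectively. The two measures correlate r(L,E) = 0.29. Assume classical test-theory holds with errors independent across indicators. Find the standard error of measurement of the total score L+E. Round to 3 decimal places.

6.074

Var(total) = 154.25 + 19.6504 = 173.9.
True-score variance = 117.361 + 19.6504 = 137.012, so reliability = 0.7879.
Error variance = 173.9 − 137.012 = 36.8887; SEM = √36.8887 = 6.074.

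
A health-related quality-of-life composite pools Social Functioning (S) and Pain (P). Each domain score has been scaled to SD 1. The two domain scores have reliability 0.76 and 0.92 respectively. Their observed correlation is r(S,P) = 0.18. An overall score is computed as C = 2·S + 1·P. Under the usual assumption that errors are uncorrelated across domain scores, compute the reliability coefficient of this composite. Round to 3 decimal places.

Var(C) = 2² + 1 + 2·[2·0.18] = 5 + 0.72 = 5.72.
Under uncorrelated errors the observed covariances equal the true-score covariances, so only the own-variance terms attenuate.
True-score variance = [2²·0.76 + 0.92] + 0.72 = 3.96 + 0.72 = 4.68.
Reliability = 4.68 / 5.72 = 0.818.

0.818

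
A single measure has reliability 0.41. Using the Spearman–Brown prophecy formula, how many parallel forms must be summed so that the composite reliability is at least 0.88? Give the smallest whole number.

11

k ≥ ρ*(1−ρ₁)/(ρ₁(1−ρ*)) = 0.88·0.59 / (0.41·0.12) = 10.553.
Smallest integer k = 11.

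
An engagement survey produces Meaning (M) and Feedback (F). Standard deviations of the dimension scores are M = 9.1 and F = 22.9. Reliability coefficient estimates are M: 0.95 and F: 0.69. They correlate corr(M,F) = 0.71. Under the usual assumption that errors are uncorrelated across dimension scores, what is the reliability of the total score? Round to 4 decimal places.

Var(M+F) = 9.1² + 22.9² + 2·[9.1·22.9·0.71] = 607.22 + 295.914 = 903.134.
With uncorrelated errors the cross-covariances are all true-score covariance, so they carry over unchanged; only the diagonal terms shrink to ρᵢσᵢ².
True-score variance = [9.1²·0.95 + 22.9²·0.69] + 295.914 = 440.512 + 295.914 = 736.426.
Reliability = 736.426 / 903.134 = 0.8154.

0.8154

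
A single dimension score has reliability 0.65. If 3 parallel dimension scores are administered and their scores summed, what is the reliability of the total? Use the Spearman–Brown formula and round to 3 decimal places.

0.848

ρ_k = kρ / (1 + (k−1)ρ) = 3·0.65 / (1 + 2·0.65) = 1.950 / 2.300 = 0.848.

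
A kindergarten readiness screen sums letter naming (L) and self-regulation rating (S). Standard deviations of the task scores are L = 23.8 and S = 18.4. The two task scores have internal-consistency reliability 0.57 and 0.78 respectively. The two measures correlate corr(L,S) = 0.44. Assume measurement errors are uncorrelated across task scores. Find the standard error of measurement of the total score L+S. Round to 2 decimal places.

Var(total) = 905 + 385.37 = 1290.37.
True-score variance = 586.948 + 385.37 = 972.317, so reliability = 0.7535.
Error variance = 1290.37 − 972.317 = 318.052; SEM = √318.052 = 17.83.

17.83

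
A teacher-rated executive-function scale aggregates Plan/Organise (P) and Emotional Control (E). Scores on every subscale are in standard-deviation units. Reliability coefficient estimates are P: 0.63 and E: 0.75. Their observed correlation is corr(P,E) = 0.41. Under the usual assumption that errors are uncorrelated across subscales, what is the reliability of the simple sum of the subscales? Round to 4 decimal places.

Var(P+E) = 2 + 2·[0.41] = 2 + 0.82 = 2.82.
With uncorrelated errors the cross-covariances are all true-score covariance, so they carry over unchanged; only the diagonal terms shrink to ρᵢσᵢ².
True-score variance = [0.63 + 0.75] + 0.82 = 1.38 + 0.82 = 2.2.
Reliability = 2.2 / 2.82 = 0.7801.

0.7801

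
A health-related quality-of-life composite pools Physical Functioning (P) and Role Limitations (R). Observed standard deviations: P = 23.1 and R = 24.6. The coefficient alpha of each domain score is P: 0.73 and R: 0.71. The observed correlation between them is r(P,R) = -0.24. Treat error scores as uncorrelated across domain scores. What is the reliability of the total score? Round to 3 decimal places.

Var(P+R) = 23.1² + 24.6² + 2·[23.1·24.6·(-0.24)] = 1138.77 − 272.765 = 866.005.
Because errors are independent across components, Cov(Tᵢ,Tⱼ) = Cov(Xᵢ,Xⱼ); the off-diagonal part of the true-score variance is the same as above.
True-score variance = [23.1²·0.73 + 24.6²·0.71] − 272.765 = 819.199 − 272.765 = 546.434.
Reliability = 546.434 / 866.005 = 0.631.

0.631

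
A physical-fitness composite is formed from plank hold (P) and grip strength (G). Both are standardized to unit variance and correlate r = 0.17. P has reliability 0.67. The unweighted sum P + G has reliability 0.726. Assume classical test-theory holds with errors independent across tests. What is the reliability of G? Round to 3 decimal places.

Var(P+G) = 2 + 2·0.17 = 2.340.
True-score variance = ρ_P + ρ_G + 2·0.17, so 0.726 = (0.67 + ρ_G + 0.34) / 2.340.
ρ_G = 0.726·2.340 − 0.67 − 0.34 = 0.689.

0.689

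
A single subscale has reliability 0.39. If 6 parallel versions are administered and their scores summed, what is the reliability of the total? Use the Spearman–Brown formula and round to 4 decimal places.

0.7932

ρ_k = kρ / (1 + (k−1)ρ) = 6·0.39 / (1 + 5·0.39) = 2.340 / 2.950 = 0.7932.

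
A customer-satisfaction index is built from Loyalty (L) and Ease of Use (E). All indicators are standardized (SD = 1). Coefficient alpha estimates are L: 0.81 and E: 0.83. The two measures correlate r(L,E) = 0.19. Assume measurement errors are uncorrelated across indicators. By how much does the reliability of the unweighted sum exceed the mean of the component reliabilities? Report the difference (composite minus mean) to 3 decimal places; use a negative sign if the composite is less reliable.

Var(sum) = 2 + 0.38 = 2.38; true-score variance = 1.64 + 0.38 = 2.02; composite reliability = 0.8487.
Mean component reliability = 0.8200.
Difference = 0.8487 − 0.8200 = 0.029.

0.029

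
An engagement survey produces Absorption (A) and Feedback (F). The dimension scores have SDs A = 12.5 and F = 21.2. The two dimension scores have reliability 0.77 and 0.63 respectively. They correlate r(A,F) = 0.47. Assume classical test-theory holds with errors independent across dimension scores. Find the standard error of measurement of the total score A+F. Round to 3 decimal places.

14.221

Var(total) = 605.69 + 249.1 = 854.79.
True-score variance = 403.46 + 249.1 = 652.56, so reliability = 0.7634.
Error variance = 854.79 − 652.56 = 202.23; SEM = √202.23 = 14.221.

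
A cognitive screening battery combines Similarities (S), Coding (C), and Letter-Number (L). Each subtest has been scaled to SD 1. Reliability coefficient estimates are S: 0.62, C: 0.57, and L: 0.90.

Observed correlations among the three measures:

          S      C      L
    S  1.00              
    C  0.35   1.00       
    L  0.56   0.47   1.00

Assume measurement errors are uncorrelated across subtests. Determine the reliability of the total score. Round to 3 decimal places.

Var(S+C+L) = 3 + 2·[0.35 + 0.56 + 0.47] = 3 + 2.76 = 5.76.
With uncorrelated errors the cross-covariances are all true-score covariance, so they carry over unchanged; only the diagonal terms shrink to ρᵢσᵢ².
True-score variance = [0.62 + 0.57 + 0.90] + 2.76 = 2.09 + 2.76 = 4.85.
Reliability = 4.85 / 5.76 = 0.842.

0.842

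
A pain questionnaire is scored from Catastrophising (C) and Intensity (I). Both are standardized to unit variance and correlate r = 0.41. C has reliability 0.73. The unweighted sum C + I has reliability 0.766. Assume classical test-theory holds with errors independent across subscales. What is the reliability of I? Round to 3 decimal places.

Var(C+I) = 2 + 2·0.41 = 2.820.
True-score variance = ρ_C + ρ_I + 2·0.41, so 0.766 = (0.73 + ρ_I + 0.82) / 2.820.
ρ_I = 0.766·2.820 − 0.73 − 0.82 = 0.610.

0.610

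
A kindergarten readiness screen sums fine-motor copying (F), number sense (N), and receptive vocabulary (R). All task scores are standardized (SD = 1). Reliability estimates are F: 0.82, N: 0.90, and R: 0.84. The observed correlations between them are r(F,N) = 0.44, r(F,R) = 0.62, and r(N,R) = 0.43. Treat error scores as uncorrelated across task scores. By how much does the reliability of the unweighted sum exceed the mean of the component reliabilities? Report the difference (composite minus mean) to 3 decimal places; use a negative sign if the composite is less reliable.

0.073

Var(sum) = 3 + 2.98 = 5.98; true-score variance = 2.56 + 2.98 = 5.54; composite reliability = 0.9264.
Mean component reliability = 0.8533.
Difference = 0.9264 − 0.8533 = 0.073.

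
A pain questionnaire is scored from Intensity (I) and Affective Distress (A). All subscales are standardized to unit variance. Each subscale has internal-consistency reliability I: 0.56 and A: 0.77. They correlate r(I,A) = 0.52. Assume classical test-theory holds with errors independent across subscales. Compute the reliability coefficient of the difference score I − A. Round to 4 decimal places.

Var(I−A) = 1 + 1 − 2·0.52 = 2 − 1.04 = 0.96.
With uncorrelated errors the cross-covariances are all true-score covariance, so they carry over unchanged; only the diagonal terms shrink to ρᵢσᵢ².
True-score variance = [0.56 + 0.77] − 1.04 = 1.33 − 1.04 = 0.29.
Reliability = 0.29 / 0.96 = 0.3021.

0.3021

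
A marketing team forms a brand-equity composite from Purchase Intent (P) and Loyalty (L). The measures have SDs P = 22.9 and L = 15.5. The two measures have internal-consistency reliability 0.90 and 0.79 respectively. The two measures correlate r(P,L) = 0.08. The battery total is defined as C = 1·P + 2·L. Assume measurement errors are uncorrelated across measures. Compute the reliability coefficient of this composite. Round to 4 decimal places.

0.8410

Var(C) = 22.9² + 2²·15.5² + 2·[2·22.9·15.5·0.08] = 1485.41 + 113.584 = 1598.99.
With uncorrelated errors the cross-covariances are all true-score covariance, so they carry over unchanged; only the diagonal terms shrink to ρᵢσᵢ².
True-score variance = [22.9²·0.90 + 2²·15.5²·0.79] + 113.584 = 1231.16 + 113.584 = 1344.74.
Reliability = 1344.74 / 1598.99 = 0.8410.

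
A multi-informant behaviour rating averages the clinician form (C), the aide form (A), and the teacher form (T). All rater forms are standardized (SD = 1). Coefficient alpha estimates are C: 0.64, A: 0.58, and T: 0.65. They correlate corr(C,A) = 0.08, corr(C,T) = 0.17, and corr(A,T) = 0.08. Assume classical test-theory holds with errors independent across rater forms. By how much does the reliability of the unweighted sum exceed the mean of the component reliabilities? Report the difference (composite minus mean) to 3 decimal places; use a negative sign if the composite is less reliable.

Var(sum) = 3 + 0.66 = 3.66; true-score variance = 1.87 + 0.66 = 2.53; composite reliability = 0.6913.
Mean component reliability = 0.6233.
Difference = 0.6913 − 0.6233 = 0.068.

0.068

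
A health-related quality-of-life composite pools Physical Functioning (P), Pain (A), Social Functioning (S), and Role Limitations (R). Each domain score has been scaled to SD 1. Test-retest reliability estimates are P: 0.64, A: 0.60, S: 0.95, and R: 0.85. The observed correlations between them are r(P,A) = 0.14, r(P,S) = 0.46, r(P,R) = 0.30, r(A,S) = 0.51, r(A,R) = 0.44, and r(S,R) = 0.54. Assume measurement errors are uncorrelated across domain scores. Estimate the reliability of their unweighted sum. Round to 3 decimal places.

Var(P+A+S+R) = 4 + 2·[0.14 + 0.46 + 0.30 + 0.51 + 0.44 + 0.54] = 4 + 4.78 = 8.78.
Because errors are independent across components, Cov(Tᵢ,Tⱼ) = Cov(Xᵢ,Xⱼ); the off-diagonal part of the true-score variance is the same as above.
True-score variance = [0.64 + 0.60 + 0.95 + 0.85] + 4.78 = 3.04 + 4.78 = 7.82.
Reliability = 7.82 / 8.78 = 0.891.

0.891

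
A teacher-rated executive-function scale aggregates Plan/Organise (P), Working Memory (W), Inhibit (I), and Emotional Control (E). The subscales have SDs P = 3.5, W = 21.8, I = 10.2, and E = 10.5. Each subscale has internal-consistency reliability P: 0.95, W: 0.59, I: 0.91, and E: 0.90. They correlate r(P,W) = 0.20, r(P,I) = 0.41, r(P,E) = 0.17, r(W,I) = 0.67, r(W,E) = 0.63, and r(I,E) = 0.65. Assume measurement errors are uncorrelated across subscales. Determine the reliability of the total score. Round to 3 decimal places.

0.856

Var(P+W+I+E) = 3.5² + 21.8² + 10.2² + 10.5² + 2·[3.5·21.8·0.20 + 3.5·10.2·0.41 + 3.5·10.5·0.17 + 21.8·10.2·0.67 + 21.8·10.5·0.63 + 10.2·10.5·0.65] = 701.78 + 797.895 = 1499.68.
Because errors are independent across components, Cov(Tᵢ,Tⱼ) = Cov(Xᵢ,Xⱼ); the off-diagonal part of the true-score variance is the same as above.
True-score variance = [3.5²·0.95 + 21.8²·0.59 + 10.2²·0.91 + 10.5²·0.90] + 797.895 = 485.93 + 797.895 = 1283.83.
Reliability = 1283.83 / 1499.68 = 0.856.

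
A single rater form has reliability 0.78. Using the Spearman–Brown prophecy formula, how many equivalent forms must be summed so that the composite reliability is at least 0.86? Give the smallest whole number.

2

k ≥ ρ*(1−ρ₁)/(ρ₁(1−ρ*)) = 0.86·0.22 / (0.78·0.14) = 1.733.
Smallest integer k = 2.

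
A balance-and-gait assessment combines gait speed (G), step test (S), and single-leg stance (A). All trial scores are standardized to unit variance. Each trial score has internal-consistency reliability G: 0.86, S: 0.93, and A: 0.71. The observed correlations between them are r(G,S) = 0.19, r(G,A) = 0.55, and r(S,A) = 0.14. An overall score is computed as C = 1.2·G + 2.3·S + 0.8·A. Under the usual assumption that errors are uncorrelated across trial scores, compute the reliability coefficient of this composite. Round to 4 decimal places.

0.9242

Var(C) = 1.2² + 2.3² + 0.8² + 2·[2.76·0.19 + 0.96·0.55 + 1.84·0.14] = 7.37 + 2.62 = 9.99.
Under uncorrelated errors the observed covariances equal the true-score covariances, so only the own-variance terms attenuate.
True-score variance = [1.2²·0.86 + 2.3²·0.93 + 0.8²·0.71] + 2.62 = 6.6125 + 2.62 = 9.2325.
Reliability = 9.2325 / 9.99 = 0.9242.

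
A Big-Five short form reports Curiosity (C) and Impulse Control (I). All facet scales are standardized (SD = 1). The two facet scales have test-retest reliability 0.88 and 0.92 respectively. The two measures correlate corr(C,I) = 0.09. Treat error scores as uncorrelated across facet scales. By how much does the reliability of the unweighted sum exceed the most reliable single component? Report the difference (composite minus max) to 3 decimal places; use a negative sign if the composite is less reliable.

Var(sum) = 2 + 0.18 = 2.18; true-score variance = 1.8 + 0.18 = 1.98; composite reliability = 0.9083.
Max component reliability = 0.9200.
Difference = 0.9083 − 0.9200 = -0.012.

-0.012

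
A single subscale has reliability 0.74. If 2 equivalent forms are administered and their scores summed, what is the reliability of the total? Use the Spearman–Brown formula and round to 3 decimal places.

0.851

ρ_k = kρ / (1 + (k−1)ρ) = 2·0.74 / (1 + 1·0.74) = 1.480 / 1.740 = 0.851.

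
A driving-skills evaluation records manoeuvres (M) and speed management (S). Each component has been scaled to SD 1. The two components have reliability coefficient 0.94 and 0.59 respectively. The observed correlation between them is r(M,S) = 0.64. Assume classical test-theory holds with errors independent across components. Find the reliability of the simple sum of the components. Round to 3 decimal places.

Var(M+S) = 2 + 2·[0.64] = 2 + 1.28 = 3.28.
Because errors are independent across components, Cov(Tᵢ,Tⱼ) = Cov(Xᵢ,Xⱼ); the off-diagonal part of the true-score variance is the same as above.
True-score variance = [0.94 + 0.59] + 1.28 = 1.53 + 1.28 = 2.81.
Reliability = 2.81 / 3.28 = 0.857.

0.857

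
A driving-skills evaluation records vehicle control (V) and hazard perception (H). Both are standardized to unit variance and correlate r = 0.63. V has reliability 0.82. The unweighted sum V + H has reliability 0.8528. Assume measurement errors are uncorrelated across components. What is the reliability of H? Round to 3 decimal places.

0.700

Var(V+H) = 2 + 2·0.63 = 3.260.
True-score variance = ρ_V + ρ_H + 2·0.63, so 0.8528 = (0.82 + ρ_H + 1.26) / 3.260.
ρ_H = 0.8528·3.260 − 0.82 − 1.26 = 0.700.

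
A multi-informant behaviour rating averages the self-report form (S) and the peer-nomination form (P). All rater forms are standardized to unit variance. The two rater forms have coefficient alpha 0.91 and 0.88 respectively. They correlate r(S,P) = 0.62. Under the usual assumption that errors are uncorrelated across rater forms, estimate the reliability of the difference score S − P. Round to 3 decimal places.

Var(S−P) = 1 + 1 − 2·0.62 = 2 − 1.24 = 0.76.
Under uncorrelated errors the observed covariances equal the true-score covariances, so only the own-variance terms attenuate.
True-score variance = [0.91 + 0.88] − 1.24 = 1.79 − 1.24 = 0.55.
Reliability = 0.55 / 0.76 = 0.724.

0.724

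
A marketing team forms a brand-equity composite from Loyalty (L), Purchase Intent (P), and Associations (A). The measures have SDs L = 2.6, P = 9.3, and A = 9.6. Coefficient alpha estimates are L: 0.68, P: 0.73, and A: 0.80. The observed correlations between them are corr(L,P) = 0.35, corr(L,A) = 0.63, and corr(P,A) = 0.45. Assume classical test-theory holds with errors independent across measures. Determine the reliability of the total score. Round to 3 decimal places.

Var(L+P+A) = 2.6² + 9.3² + 9.6² + 2·[2.6·9.3·0.35 + 2.6·9.6·0.63 + 9.3·9.6·0.45] = 185.41 + 128.728 = 314.138.
With uncorrelated errors the cross-covariances are all true-score covariance, so they carry over unchanged; only the diagonal terms shrink to ρᵢσᵢ².
True-score variance = [2.6²·0.68 + 9.3²·0.73 + 9.6²·0.80] + 128.728 = 141.463 + 128.728 = 270.19.
Reliability = 270.19 / 314.138 = 0.860.

0.860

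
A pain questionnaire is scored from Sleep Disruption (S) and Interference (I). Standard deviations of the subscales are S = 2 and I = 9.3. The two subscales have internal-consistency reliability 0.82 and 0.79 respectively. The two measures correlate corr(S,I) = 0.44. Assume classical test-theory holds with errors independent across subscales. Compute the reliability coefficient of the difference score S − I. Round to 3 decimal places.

Var(S−I) = 2² + 9.3² − 2·2·9.3·0.44 = 90.49 − 16.368 = 74.122.
Because errors are independent across components, Cov(Tᵢ,Tⱼ) = Cov(Xᵢ,Xⱼ); the off-diagonal part of the true-score variance is the same as above.
True-score variance = [2²·0.82 + 9.3²·0.79] − 16.368 = 71.6071 − 16.368 = 55.2391.
Reliability = 55.2391 / 74.122 = 0.745.

0.745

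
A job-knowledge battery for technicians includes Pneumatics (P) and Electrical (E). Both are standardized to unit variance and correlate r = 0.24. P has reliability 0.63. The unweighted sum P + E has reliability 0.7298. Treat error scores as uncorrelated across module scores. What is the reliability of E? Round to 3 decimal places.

0.700

Var(P+E) = 2 + 2·0.24 = 2.480.
True-score variance = ρ_P + ρ_E + 2·0.24, so 0.7298 = (0.63 + ρ_E + 0.48) / 2.480.
ρ_E = 0.7298·2.480 − 0.63 − 0.48 = 0.700.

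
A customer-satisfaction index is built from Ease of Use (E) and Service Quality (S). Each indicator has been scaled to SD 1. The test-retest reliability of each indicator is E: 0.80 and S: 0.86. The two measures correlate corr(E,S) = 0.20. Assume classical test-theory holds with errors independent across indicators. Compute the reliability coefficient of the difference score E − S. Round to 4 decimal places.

0.7875

Var(E−S) = 1 + 1 − 2·0.20 = 2 − 0.4 = 1.6.
Under uncorrelated errors the observed covariances equal the true-score covariances, so only the own-variance terms attenuate.
True-score variance = [0.80 + 0.86] − 0.4 = 1.66 − 0.4 = 1.26.
Reliability = 1.26 / 1.6 = 0.7875.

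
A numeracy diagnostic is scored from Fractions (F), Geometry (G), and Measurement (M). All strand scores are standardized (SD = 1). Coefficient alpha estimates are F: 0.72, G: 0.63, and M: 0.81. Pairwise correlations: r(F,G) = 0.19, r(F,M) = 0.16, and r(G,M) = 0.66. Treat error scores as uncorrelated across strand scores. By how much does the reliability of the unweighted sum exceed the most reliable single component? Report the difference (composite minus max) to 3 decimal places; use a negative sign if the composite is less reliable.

0.023

Var(sum) = 3 + 2.02 = 5.02; true-score variance = 2.16 + 2.02 = 4.18; composite reliability = 0.8327.
Max component reliability = 0.8100.
Difference = 0.8327 − 0.8100 = 0.023.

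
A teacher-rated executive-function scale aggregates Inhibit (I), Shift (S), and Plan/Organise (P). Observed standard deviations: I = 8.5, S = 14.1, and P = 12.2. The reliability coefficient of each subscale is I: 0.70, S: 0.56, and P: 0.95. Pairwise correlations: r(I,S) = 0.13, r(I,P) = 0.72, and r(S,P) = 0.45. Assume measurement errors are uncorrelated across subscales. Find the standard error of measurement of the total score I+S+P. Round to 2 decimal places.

Var(total) = 419.9 + 335.307 = 755.207.
True-score variance = 303.307 + 335.307 = 638.614, so reliability = 0.8456.
Error variance = 755.207 − 638.614 = 116.593; SEM = √116.593 = 10.80.

10.80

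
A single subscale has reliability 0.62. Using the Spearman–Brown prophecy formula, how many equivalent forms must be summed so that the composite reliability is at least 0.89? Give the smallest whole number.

5

k ≥ ρ*(1−ρ₁)/(ρ₁(1−ρ*)) = 0.89·0.38 / (0.62·0.11) = 4.959.
Smallest integer k = 5.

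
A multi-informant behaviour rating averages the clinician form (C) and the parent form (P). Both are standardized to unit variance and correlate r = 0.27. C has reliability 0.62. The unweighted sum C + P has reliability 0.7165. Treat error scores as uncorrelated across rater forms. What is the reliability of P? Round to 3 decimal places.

0.660

Var(C+P) = 2 + 2·0.27 = 2.540.
True-score variance = ρ_C + ρ_P + 2·0.27, so 0.7165 = (0.62 + ρ_P + 0.54) / 2.540.
ρ_P = 0.7165·2.540 − 0.62 − 0.54 = 0.660.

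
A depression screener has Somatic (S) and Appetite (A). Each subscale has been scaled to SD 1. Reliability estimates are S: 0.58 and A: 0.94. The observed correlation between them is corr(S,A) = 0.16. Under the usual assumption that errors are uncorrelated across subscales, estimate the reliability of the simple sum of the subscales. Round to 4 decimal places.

0.7931

Var(S+A) = 2 + 2·[0.16] = 2 + 0.32 = 2.32.
Under uncorrelated errors the observed covariances equal the true-score covariances, so only the own-variance terms attenuate.
True-score variance = [0.58 + 0.94] + 0.32 = 1.52 + 0.32 = 1.84.
Reliability = 1.84 / 2.32 = 0.7931.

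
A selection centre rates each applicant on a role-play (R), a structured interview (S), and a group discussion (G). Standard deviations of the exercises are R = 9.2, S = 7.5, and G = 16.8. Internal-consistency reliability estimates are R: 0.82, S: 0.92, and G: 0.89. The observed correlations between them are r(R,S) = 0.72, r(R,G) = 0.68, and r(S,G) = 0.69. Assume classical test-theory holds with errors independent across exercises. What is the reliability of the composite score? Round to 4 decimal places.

Var(R+S+G) = 9.2² + 7.5² + 16.8² + 2·[9.2·7.5·0.72 + 9.2·16.8·0.68 + 7.5·16.8·0.69] = 423.13 + 483.442 = 906.572.
With uncorrelated errors the cross-covariances are all true-score covariance, so they carry over unchanged; only the diagonal terms shrink to ρᵢσᵢ².
True-score variance = [9.2²·0.82 + 7.5²·0.92 + 16.8²·0.89] + 483.442 = 372.348 + 483.442 = 855.79.
Reliability = 855.79 / 906.572 = 0.9440.

0.9440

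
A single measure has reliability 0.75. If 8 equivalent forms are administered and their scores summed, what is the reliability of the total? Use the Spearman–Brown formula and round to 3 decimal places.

0.960

ρ_k = kρ / (1 + (k−1)ρ) = 8·0.75 / (1 + 7·0.75) = 6.000 / 6.250 = 0.960.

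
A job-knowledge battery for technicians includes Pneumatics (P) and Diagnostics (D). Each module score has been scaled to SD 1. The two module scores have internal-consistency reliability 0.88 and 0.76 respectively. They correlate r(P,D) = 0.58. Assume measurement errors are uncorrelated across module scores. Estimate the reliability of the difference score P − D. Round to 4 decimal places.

0.5714

Var(P−D) = 1 + 1 − 2·0.58 = 2 − 1.16 = 0.84.
With uncorrelated errors the cross-covariances are all true-score covariance, so they carry over unchanged; only the diagonal terms shrink to ρᵢσᵢ².
True-score variance = [0.88 + 0.76] − 1.16 = 1.64 − 1.16 = 0.48.
Reliability = 0.48 / 0.84 = 0.5714.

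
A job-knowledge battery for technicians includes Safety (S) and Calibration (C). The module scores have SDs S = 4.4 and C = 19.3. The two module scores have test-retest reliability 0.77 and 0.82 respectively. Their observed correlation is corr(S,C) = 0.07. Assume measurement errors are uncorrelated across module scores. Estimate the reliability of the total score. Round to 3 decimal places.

0.823

Var(S+C) = 4.4² + 19.3² + 2·[4.4·19.3·0.07] = 391.85 + 11.8888 = 403.739.
Under uncorrelated errors the observed covariances equal the true-score covariances, so only the own-variance terms attenuate.
True-score variance = [4.4²·0.77 + 19.3²·0.82] + 11.8888 = 320.349 + 11.8888 = 332.238.
Reliability = 332.238 / 403.739 = 0.823.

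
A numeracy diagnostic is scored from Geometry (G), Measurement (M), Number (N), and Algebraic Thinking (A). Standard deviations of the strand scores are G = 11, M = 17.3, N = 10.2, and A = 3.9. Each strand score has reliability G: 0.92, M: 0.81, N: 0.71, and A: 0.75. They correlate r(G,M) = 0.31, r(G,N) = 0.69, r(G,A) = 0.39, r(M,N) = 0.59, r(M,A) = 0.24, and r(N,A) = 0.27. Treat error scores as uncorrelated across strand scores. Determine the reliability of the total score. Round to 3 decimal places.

0.909

Var(G+M+N+A) = 11² + 17.3² + 10.2² + 3.9² + 2·[11·17.3·0.31 + 11·10.2·0.69 + 11·3.9·0.39 + 17.3·10.2·0.59 + 17.3·3.9·0.24 + 10.2·3.9·0.27] = 539.54 + 568.374 = 1107.91.
Under uncorrelated errors the observed covariances equal the true-score covariances, so only the own-variance terms attenuate.
True-score variance = [11²·0.92 + 17.3²·0.81 + 10.2²·0.71 + 3.9²·0.75] + 568.374 = 439.021 + 568.374 = 1007.39.
Reliability = 1007.39 / 1107.91 = 0.909.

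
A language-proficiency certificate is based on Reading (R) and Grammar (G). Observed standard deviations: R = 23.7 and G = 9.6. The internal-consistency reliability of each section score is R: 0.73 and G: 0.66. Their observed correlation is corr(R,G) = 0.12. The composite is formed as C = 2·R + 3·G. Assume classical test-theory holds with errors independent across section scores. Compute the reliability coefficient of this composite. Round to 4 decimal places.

0.7389

Var(C) = 2²·23.7² + 3²·9.6² + 2·[6·23.7·9.6·0.12] = 3076.2 + 327.629 = 3403.83.
Under uncorrelated errors the observed covariances equal the true-score covariances, so only the own-variance terms attenuate.
True-score variance = [2²·23.7²·0.73 + 3²·9.6²·0.66] + 327.629 = 2187.57 + 327.629 = 2515.19.
Reliability = 2515.19 / 3403.83 = 0.7389.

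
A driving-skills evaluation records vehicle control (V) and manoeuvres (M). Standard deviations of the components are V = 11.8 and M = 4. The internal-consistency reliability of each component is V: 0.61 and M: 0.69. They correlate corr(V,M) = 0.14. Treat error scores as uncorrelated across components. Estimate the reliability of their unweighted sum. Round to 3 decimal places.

Var(V+M) = 11.8² + 4² + 2·[11.8·4·0.14] = 155.24 + 13.216 = 168.456.
With uncorrelated errors the cross-covariances are all true-score covariance, so they carry over unchanged; only the diagonal terms shrink to ρᵢσᵢ².
True-score variance = [11.8²·0.61 + 4²·0.69] + 13.216 = 95.9764 + 13.216 = 109.192.
Reliability = 109.192 / 168.456 = 0.648.

0.648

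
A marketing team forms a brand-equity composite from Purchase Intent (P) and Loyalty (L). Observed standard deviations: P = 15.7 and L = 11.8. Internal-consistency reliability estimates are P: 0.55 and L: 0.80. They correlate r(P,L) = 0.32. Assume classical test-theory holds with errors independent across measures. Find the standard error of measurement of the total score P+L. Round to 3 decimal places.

Var(total) = 385.73 + 118.566 = 504.296.
True-score variance = 246.962 + 118.566 = 365.528, so reliability = 0.7248.
Error variance = 504.296 − 365.528 = 138.769; SEM = √138.769 = 11.780.

11.780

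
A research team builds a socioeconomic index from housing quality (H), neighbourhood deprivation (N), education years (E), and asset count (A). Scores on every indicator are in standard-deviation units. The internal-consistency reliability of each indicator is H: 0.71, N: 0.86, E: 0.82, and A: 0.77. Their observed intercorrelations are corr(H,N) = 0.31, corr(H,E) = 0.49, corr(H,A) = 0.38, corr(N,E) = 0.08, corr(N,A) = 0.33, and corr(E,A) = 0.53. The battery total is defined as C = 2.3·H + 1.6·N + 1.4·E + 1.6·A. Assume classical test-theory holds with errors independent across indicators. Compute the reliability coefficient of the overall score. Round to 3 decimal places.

0.887

Var(C) = 2.3² + 1.6² + 1.4² + 1.6² + 2·[3.68·0.31 + 3.22·0.49 + 3.68·0.38 + 2.24·0.08 + 2.56·0.33 + 2.24·0.53] = 12.37 + 12.6564 = 25.0264.
Under uncorrelated errors the observed covariances equal the true-score covariances, so only the own-variance terms attenuate.
True-score variance = [2.3²·0.71 + 1.6²·0.86 + 1.4²·0.82 + 1.6²·0.77] + 12.6564 = 9.5359 + 12.6564 = 22.1923.
Reliability = 22.1923 / 25.0264 = 0.887.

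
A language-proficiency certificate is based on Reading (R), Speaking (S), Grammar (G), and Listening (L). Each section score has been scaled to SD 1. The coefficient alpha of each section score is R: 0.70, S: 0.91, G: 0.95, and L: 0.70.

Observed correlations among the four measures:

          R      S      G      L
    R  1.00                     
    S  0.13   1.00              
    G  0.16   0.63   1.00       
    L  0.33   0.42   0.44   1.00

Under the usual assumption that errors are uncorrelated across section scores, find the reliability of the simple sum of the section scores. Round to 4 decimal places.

Var(R+S+G+L) = 4 + 2·[0.13 + 0.16 + 0.33 + 0.63 + 0.42 + 0.44] = 4 + 4.22 = 8.22.
Under uncorrelated errors the observed covariances equal the true-score covariances, so only the own-variance terms attenuate.
True-score variance = [0.70 + 0.91 + 0.95 + 0.70] + 4.22 = 3.26 + 4.22 = 7.48.
Reliability = 7.48 / 8.22 = 0.9100.

0.9100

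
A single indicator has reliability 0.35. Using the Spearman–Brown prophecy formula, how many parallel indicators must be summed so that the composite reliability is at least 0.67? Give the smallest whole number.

k ≥ ρ*(1−ρ₁)/(ρ₁(1−ρ*)) = 0.67·0.65 / (0.35·0.33) = 3.771.
Smallest integer k = 4.

4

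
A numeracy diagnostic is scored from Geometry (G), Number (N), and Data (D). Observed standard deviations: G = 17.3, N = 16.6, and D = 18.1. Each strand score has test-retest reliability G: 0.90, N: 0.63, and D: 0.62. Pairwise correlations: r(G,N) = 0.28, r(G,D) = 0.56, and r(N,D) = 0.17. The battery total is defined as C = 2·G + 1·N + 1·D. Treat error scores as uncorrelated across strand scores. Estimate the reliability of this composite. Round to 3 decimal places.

Var(C) = 2²·17.3² + 16.6² + 18.1² + 2·[2·17.3·16.6·0.28 + 2·17.3·18.1·0.56 + 16.6·18.1·0.17] = 1800.33 + 1125.21 = 2925.54.
With uncorrelated errors the cross-covariances are all true-score covariance, so they carry over unchanged; only the diagonal terms shrink to ρᵢσᵢ².
True-score variance = [2²·17.3²·0.90 + 16.6²·0.63 + 18.1²·0.62] + 1125.21 = 1454.17 + 1125.21 = 2579.37.
Reliability = 2579.37 / 2925.54 = 0.882.

0.882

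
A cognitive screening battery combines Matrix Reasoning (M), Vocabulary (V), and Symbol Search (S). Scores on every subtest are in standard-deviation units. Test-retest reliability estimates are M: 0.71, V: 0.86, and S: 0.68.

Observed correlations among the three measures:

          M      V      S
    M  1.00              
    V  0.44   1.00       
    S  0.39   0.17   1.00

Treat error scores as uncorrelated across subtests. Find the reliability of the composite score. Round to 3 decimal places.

0.850

Var(M+V+S) = 3 + 2·[0.44 + 0.39 + 0.17] = 3 + 2 = 5.
Because errors are independent across components, Cov(Tᵢ,Tⱼ) = Cov(Xᵢ,Xⱼ); the off-diagonal part of the true-score variance is the same as above.
True-score variance = [0.71 + 0.86 + 0.68] + 2 = 2.25 + 2 = 4.25.
Reliability = 4.25 / 5 = 0.850.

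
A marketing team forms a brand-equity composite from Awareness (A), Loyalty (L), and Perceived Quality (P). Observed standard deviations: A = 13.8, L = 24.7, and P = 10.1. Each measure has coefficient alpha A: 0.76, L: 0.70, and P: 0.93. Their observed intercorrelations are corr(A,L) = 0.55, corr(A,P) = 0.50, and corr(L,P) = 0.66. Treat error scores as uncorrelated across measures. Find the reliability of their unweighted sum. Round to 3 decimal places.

Var(A+L+P) = 13.8² + 24.7² + 10.1² + 2·[13.8·24.7·0.55 + 13.8·10.1·0.50 + 24.7·10.1·0.66] = 902.54 + 843.626 = 1746.17.
With uncorrelated errors the cross-covariances are all true-score covariance, so they carry over unchanged; only the diagonal terms shrink to ρᵢσᵢ².
True-score variance = [13.8²·0.76 + 24.7²·0.70 + 10.1²·0.93] + 843.626 = 666.667 + 843.626 = 1510.29.
Reliability = 1510.29 / 1746.17 = 0.865.

0.865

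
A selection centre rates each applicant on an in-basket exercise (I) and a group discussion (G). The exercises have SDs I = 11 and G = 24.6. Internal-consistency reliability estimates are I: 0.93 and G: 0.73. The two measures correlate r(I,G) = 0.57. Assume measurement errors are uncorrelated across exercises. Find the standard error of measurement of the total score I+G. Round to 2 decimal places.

13.11

Var(total) = 726.16 + 308.484 = 1034.64.
True-score variance = 554.297 + 308.484 = 862.781, so reliability = 0.8339.
Error variance = 1034.64 − 862.781 = 171.863; SEM = √171.863 = 13.11.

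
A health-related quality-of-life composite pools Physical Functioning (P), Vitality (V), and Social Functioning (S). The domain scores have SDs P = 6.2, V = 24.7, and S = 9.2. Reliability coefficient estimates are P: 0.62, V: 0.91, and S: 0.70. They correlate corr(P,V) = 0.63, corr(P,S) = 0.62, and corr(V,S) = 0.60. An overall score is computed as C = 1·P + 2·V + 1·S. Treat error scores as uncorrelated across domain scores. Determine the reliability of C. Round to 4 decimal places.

0.9272

Var(C) = 6.2² + 2²·24.7² + 9.2² + 2·[2·6.2·24.7·0.63 + 6.2·9.2·0.62 + 2·24.7·9.2·0.60] = 2563.44 + 1002.02 = 3565.46.
Under uncorrelated errors the observed covariances equal the true-score covariances, so only the own-variance terms attenuate.
True-score variance = [6.2²·0.62 + 2²·24.7²·0.91 + 9.2²·0.70] + 1002.02 = 2303.81 + 1002.02 = 3305.83.
Reliability = 3305.83 / 3565.46 = 0.9272.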